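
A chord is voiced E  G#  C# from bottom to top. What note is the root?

C#

Reordering E, G#, C# into stacked thirds gives C#–E–G#; the bottom of that stack, C#, is the root.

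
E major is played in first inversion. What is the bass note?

G#

E major is E–G#–B. First inversion places the third in the bass: G#.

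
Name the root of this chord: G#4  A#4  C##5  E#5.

The distinct letter names are G#, A#, C##, E#. Arranged as a stack of thirds they read A#–C##–E#–G#, so A# is the root (an A# dominant seventh chord).

A#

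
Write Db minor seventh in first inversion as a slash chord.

First inversion of Db minor seventh has the third (Fb) in the bass. As a slash chord: Dbm7/Fb.

Dbm7/Fb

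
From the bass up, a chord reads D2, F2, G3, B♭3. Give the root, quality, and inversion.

G minor seventh, second inversion

The distinct note names are D, F, G, Bb. Stacked in thirds they read G–Bb–D–F, which is a minor seventh chord on G.
D is the fifth of G minor seventh; fifth in the bass means second inversion (figured bass 4/3).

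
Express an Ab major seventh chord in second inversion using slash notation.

Abmaj7/Eb

Second inversion of Ab major seventh has the fifth (Eb) in the bass. As a slash chord: Abmaj7/Eb.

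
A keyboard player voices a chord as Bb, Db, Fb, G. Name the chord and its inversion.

G diminished seventh, first inversion

The distinct note names are Bb, Db, Fb, G. Stacked in thirds they read G–Bb–Db–Fb, which is a diminished seventh chord on G.
With the third (Bb) in the bass, the chord is in first inversion (figured bass 6/5).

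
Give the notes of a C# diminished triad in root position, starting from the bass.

Spelling C# diminished: C#–E–G. In root position the root is bass, giving C#, E, G from the bottom.

C#, E, G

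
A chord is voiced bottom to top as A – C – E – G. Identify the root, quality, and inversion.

A minor seventh, root position

Reducing to letter names: A, C, E, G. These stack in thirds as A–C–E–G — an A minor seventh chord.
A is the root of A minor seventh; root in the bass means root position (figured bass 7).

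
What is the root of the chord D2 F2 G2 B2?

Reordering D, F, G, B into stacked thirds gives G–B–D–F; the bottom of that stack, G, is the root.

G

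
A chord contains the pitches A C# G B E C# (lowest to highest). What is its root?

A

A, C#, G, B, E are the tones of an A dominant ninth chord (A–C#–E–G–B), making A the root.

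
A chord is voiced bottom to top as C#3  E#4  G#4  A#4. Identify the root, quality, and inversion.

The distinct note names are C#, E#, G#, A#. Stacked in thirds they read A#–C#–E#–G#, which is a minor seventh chord on A#.
The lowest note is C#, the third of the chord, so this is first inversion (figured bass 6/5).

A# minor seventh, first inversion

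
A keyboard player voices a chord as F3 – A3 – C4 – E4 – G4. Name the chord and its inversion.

Reducing to letter names: F, A, C, E, G. These stack in thirds as F–A–C–E–G — an F major ninth chord.
F is the root of F major ninth; root in the bass means root position.

F major ninth, root position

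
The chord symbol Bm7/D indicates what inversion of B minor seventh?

Bm7/D means B minor seventh with D in the bass. D is the third of B minor seventh (B–D–F#–A), so this is first inversion.

first inversion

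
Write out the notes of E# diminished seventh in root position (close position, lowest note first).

E# diminished seventh is E#–G#–B–D. Root position puts the root (E#) in the bass, with the remaining tones above: E#, G#, B, D.

E#, G#, B, D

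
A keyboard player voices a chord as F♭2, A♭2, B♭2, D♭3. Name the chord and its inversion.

Bb half-diminished seventh, second inversion

Reducing to letter names: Fb, Ab, Bb, Db. These stack in thirds as Bb–Db–Fb–Ab — a Bb half-diminished seventh chord.
Fb is the fifth of Bb half-diminished seventh; fifth in the bass means second inversion (figured bass 4/3).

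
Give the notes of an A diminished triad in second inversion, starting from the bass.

Eb, A, C

The chord tones are A–C–Eb. With the fifth (Eb) lowest for second inversion: Eb, A, C.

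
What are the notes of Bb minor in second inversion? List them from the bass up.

The chord tones are Bb–Db–F. With the fifth (F) lowest for second inversion: F, Bb, Db.

F, Bb, Db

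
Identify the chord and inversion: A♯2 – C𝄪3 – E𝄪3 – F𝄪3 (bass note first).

F## minor-major seventh, first inversion

Reducing to letter names: A#, C##, E##, F##. These stack in thirds as F##–A#–C##–E## — an F## minor-major seventh chord.
The lowest note is A#, the third of the chord, so this is first inversion (figured bass 6/5).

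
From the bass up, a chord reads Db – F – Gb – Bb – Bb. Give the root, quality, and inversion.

Gb major seventh, second inversion

The pitch classes Db, F, Gb, Bb arrange in thirds as Gb–Bb–Db–F: a Gb major seventh chord.
The lowest note is Db, the fifth of the chord, so this is second inversion (figured bass 4/3).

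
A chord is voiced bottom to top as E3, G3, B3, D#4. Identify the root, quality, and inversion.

The distinct note names are E, G, B, D#. Stacked in thirds they read E–G–B–D#, which is a minor-major seventh chord on E.
With the root (E) in the bass, the chord is in root position (figured bass 7).

E minor-major seventh, root position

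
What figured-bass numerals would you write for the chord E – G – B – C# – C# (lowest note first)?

The notes E, G, B, C# stack in thirds as C#–E–G–B — a C# half-diminished seventh chord. The bass E is the third, so this is first inversion: figured 6/5.

6/5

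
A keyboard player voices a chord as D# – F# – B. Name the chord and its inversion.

The pitch classes D#, F#, B arrange in thirds as B–D#–F#: a B major triad.
D# is the third of B major; third in the bass means first inversion (figured bass 6).

B major, first inversion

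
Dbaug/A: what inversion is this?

Dbaug/A means Db augmented with A in the bass. A is the fifth of Db augmented (Db–F–A), so this is second inversion.

second inversion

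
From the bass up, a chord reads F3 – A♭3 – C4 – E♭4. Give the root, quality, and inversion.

F minor seventh, root position

Reducing to letter names: F, Ab, C, Eb. These stack in thirds as F–Ab–C–Eb — an F minor seventh chord.
With the root (F) in the bass, the chord is in root position (figured bass 7).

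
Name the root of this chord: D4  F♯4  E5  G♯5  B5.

E

The distinct letter names are D, F#, E, G#, B. Arranged as a stack of thirds they read E–G#–B–D–F#, so E is the root (an E dominant ninth chord).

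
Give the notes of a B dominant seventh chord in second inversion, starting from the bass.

The chord tones are B–D#–F#–A. With the fifth (F#) lowest for second inversion: F#, A, B, D#.

F#, A, B, D#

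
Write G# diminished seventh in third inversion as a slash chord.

Third inversion of G# diminished seventh has the seventh (F) in the bass. As a slash chord: G#dim7/F.

G#dim7/F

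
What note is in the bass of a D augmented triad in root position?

D

D augmented is D–F#–A#. Root position places the root in the bass: D.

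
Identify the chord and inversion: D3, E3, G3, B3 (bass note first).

E minor seventh, third inversion

Reducing to letter names: D, E, G, B. These stack in thirds as E–G–B–D — an E minor seventh chord.
With the seventh (D) in the bass, the chord is in third inversion (figured bass 4/2).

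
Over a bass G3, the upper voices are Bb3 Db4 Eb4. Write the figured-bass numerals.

The notes G, Bb, Db, Eb stack in thirds as Eb–G–Bb–Db — an Eb dominant seventh chord. The bass G is the third, so this is first inversion: figured 6/5.

6/5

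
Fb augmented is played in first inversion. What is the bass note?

Ab

In first inversion the third is lowest. For Fb augmented (Fb–Ab–C) that is Ab.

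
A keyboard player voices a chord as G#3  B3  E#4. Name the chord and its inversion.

The pitch classes G#, B, E# arrange in thirds as E#–G#–B: an E# diminished triad.
The lowest note is G#, the third of the chord, so this is first inversion (figured bass 6).

E# diminished, first inversion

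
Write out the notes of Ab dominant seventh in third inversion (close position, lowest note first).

Gb, Ab, C, Eb

Spelling Ab dominant seventh: Ab–C–Eb–Gb. In third inversion the seventh is bass, giving Gb, Ab, C, Eb from the bottom.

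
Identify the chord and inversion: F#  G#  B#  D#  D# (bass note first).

The pitch classes F#, G#, B#, D# arrange in thirds as G#–B#–D#–F#: a G# dominant seventh chord.
With the seventh (F#) in the bass, the chord is in third inversion (figured bass 4/2).

G# dominant seventh, third inversion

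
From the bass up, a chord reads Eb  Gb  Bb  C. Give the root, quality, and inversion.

Reducing to letter names: Eb, Gb, Bb, C. These stack in thirds as C–Eb–Gb–Bb — a C half-diminished seventh chord.
With the third (Eb) in the bass, the chord is in first inversion (figured bass 6/5).

C half-diminished seventh, first inversion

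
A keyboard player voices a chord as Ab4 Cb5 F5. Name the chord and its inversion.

F diminished, first inversion

Reducing to letter names: Ab, Cb, F. These stack in thirds as F–Ab–Cb — an F diminished triad.
The lowest note is Ab, the third of the chord, so this is first inversion (figured bass 6).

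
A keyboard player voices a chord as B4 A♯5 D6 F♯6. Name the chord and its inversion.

The distinct note names are B, A#, D, F#. Stacked in thirds they read B–D–F#–A#, which is a minor-major seventh chord on B.
B is the root of B minor-major seventh; root in the bass means root position (figured bass 7).

B minor-major seventh, root position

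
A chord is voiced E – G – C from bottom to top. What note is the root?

The distinct letter names are E, G, C. Arranged as a stack of thirds they read C–E–G, so C is the root (a C major triad).

C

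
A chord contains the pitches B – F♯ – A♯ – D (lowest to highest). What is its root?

B

Reordering B, F#, A#, D into stacked thirds gives B–D–F#–A#; the bottom of that stack, B, is the root.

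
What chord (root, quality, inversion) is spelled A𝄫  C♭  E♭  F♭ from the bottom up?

The pitch classes Abb, Cb, Eb, Fb arrange in thirds as Fb–Abb–Cb–Eb: an Fb minor-major seventh chord.
Abb is the third of Fb minor-major seventh; third in the bass means first inversion (figured bass 6/5).

Fb minor-major seventh, first inversion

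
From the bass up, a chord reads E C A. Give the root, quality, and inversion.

Reducing to letter names: E, C, A. These stack in thirds as A–C–E — an A minor triad.
E is the fifth of A minor; fifth in the bass means second inversion (figured bass 6/4).

A minor, second inversion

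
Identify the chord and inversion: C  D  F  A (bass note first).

D minor seventh, third inversion

The pitch classes C, D, F, A arrange in thirds as D–F–A–C: a D minor seventh chord.
With the seventh (C) in the bass, the chord is in third inversion (figured bass 4/2).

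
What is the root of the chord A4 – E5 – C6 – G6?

The distinct letter names are A, E, C, G. Arranged as a stack of thirds they read A–C–E–G, so A is the root (an A minor seventh chord).

A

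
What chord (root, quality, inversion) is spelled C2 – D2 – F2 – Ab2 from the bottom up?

Reducing to letter names: C, D, F, Ab. These stack in thirds as D–F–Ab–C — a D half-diminished seventh chord.
C is the seventh of D half-diminished seventh; seventh in the bass means third inversion (figured bass 4/2).

D half-diminished seventh, third inversion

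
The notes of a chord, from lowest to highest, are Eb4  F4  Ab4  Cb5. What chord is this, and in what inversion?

The distinct note names are Eb, F, Ab, Cb. Stacked in thirds they read F–Ab–Cb–Eb, which is a half-diminished seventh chord on F.
Eb is the seventh of F half-diminished seventh; seventh in the bass means third inversion (figured bass 4/2).

F half-diminished seventh, third inversion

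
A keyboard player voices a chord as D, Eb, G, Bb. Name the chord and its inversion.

The distinct note names are D, Eb, G, Bb. Stacked in thirds they read Eb–G–Bb–D, which is a major seventh chord on Eb.
The lowest note is D, the seventh of the chord, so this is third inversion (figured bass 4/2).

Eb major seventh, third inversion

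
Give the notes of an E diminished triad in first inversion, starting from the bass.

The chord tones are E–G–Bb. With the third (G) lowest for first inversion: G, Bb, E.

G, Bb, E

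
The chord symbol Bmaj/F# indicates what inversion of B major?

second inversion

Bmaj/F# means B major with F# in the bass. F# is the fifth of B major (B–D#–F#), so this is second inversion.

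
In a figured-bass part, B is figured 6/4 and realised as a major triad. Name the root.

E

The figures 6/4 mean the fifth of the chord is in the bass. If B is the fifth of a major triad, the root is E (chord tones E–G#–B).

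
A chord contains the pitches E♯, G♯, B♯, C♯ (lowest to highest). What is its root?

C#

Reordering E#, G#, B#, C# into stacked thirds gives C#–E#–G#–B#; the bottom of that stack, C#, is the root.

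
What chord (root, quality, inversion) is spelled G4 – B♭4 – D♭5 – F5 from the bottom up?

G half-diminished seventh, root position

Reducing to letter names: G, Bb, Db, F. These stack in thirds as G–Bb–Db–F — a G half-diminished seventh chord.
G is the root of G half-diminished seventh; root in the bass means root position (figured bass 7).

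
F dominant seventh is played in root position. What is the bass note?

F

The root of F dominant seventh (F–A–C–Eb) is F; that is the bass in root position.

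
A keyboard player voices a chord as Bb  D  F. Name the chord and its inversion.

Bb major, root position

The distinct note names are Bb, D, F. Stacked in thirds they read Bb–D–F, which is a major triad on Bb.
With the root (Bb) in the bass, the chord is in root position (figured bass 5/3).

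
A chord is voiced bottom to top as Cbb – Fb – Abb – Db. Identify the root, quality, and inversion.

Db diminished seventh, third inversion

Reducing to letter names: Cbb, Fb, Abb, Db. These stack in thirds as Db–Fb–Abb–Cbb — a Db diminished seventh chord.
Cbb is the seventh of Db diminished seventh; seventh in the bass means third inversion (figured bass 4/2).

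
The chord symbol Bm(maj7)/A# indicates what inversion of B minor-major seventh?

third inversion

Bm(maj7)/A# means B minor-major seventh with A# in the bass. A# is the seventh of B minor-major seventh (B–D–F#–A#), so this is third inversion.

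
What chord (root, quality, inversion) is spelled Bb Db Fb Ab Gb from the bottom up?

Gb dominant ninth, first inversion

Reducing to letter names: Bb, Db, Fb, Ab, Gb. These stack in thirds as Gb–Bb–Db–Fb–Ab — a Gb dominant ninth chord.
The lowest note is Bb, the third of the chord, so this is first inversion.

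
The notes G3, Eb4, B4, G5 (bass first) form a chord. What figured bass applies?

The notes G, Eb, B stack in thirds as Eb–G–B — an Eb augmented triad. The bass G is the third, so this is first inversion: figured 6.

6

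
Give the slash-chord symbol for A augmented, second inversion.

Second inversion of A augmented has the fifth (E#) in the bass. As a slash chord: Aaug/E#.

Aaug/E#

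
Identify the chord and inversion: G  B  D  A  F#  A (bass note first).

G major ninth, root position

Reducing to letter names: G, B, D, A, F#. These stack in thirds as G–B–D–F#–A — a G major ninth chord.
With the root (G) in the bass, the chord is in root position.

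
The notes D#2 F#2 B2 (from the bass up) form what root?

B

D#, F#, B are the tones of a B major triad (B–D#–F#), making B the root.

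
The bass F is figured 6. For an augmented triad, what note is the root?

The figures 6 mean the third of the chord is in the bass. If F is the third of an augmented triad, the root is Db (chord tones Db–F–A).

Db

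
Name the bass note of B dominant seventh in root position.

B

In root position the root is lowest. For B dominant seventh (B–D#–F#–A) that is B.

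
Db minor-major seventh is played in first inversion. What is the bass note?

The third of Db minor-major seventh (Db–Fb–Ab–C) is Fb; that is the bass in first inversion.

Fb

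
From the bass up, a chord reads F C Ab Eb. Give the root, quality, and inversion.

F minor seventh, root position

Reducing to letter names: F, C, Ab, Eb. These stack in thirds as F–Ab–C–Eb — an F minor seventh chord.
The lowest note is F, the root of the chord, so this is root position (figured bass 7).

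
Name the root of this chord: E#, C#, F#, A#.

Reordering E#, C#, F#, A# into stacked thirds gives F#–A#–C#–E#; the bottom of that stack, F#, is the root.

F#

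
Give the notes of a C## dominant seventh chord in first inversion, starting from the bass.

E##, G##, B#, C##

The chord tones are C##–E##–G##–B#. With the third (E##) lowest for first inversion: E##, G##, B#, C##.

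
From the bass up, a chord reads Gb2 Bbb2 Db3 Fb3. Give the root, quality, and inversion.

Gb minor seventh, root position

Reducing to letter names: Gb, Bbb, Db, Fb. These stack in thirds as Gb–Bbb–Db–Fb — a Gb minor seventh chord.
With the root (Gb) in the bass, the chord is in root position (figured bass 7).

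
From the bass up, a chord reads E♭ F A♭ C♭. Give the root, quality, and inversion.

Reducing to letter names: Eb, F, Ab, Cb. These stack in thirds as F–Ab–Cb–Eb — an F half-diminished seventh chord.
The lowest note is Eb, the seventh of the chord, so this is third inversion (figured bass 4/2).

F half-diminished seventh, third inversion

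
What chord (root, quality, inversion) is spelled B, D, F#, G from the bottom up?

G major seventh, first inversion

The pitch classes B, D, F#, G arrange in thirds as G–B–D–F#: a G major seventh chord.
With the third (B) in the bass, the chord is in first inversion (figured bass 6/5).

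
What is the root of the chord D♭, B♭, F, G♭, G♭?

Reordering Db, Bb, F, Gb into stacked thirds gives Gb–Bb–Db–F; the bottom of that stack, Gb, is the root.

Gb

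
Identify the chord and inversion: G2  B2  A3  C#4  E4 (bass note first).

Reducing to letter names: G, B, A, C#, E. These stack in thirds as A–C#–E–G–B — an A dominant ninth chord.
The lowest note is G, the seventh of the chord, so this is third inversion.

A dominant ninth, third inversion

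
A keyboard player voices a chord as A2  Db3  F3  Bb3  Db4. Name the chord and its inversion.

Bb minor-major seventh, third inversion

The pitch classes A, Db, F, Bb arrange in thirds as Bb–Db–F–A: a Bb minor-major seventh chord.
With the seventh (A) in the bass, the chord is in third inversion (figured bass 4/2).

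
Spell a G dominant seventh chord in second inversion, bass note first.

G dominant seventh is G–B–D–F. Second inversion puts the fifth (D) in the bass, with the remaining tones above: D, F, G, B.

D, F, G, B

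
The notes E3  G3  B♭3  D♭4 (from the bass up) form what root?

The distinct letter names are E, G, Bb, Db. Arranged as a stack of thirds they read E–G–Bb–Db, so E is the root (an E diminished seventh chord).

E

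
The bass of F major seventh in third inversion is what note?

E

In third inversion the seventh is lowest. For F major seventh (F–A–C–E) that is E.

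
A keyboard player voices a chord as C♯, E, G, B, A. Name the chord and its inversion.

The pitch classes C#, E, G, B, A arrange in thirds as A–C#–E–G–B: an A dominant ninth chord.
With the third (C#) in the bass, the chord is in first inversion.

A dominant ninth, first inversion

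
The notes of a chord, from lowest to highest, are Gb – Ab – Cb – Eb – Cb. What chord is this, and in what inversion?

Reducing to letter names: Gb, Ab, Cb, Eb. These stack in thirds as Ab–Cb–Eb–Gb — an Ab minor seventh chord.
Gb is the seventh of Ab minor seventh; seventh in the bass means third inversion (figured bass 4/2).

Ab minor seventh, third inversion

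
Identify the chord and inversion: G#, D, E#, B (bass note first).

E# diminished seventh, first inversion

The pitch classes G#, D, E#, B arrange in thirds as E#–G#–B–D: an E# diminished seventh chord.
With the third (G#) in the bass, the chord is in first inversion (figured bass 6/5).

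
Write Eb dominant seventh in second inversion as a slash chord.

Eb7/Bb

Second inversion of Eb dominant seventh has the fifth (Bb) in the bass. As a slash chord: Eb7/Bb.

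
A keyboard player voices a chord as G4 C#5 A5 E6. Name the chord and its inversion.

A dominant seventh, third inversion

Reducing to letter names: G, C#, A, E. These stack in thirds as A–C#–E–G — an A dominant seventh chord.
G is the seventh of A dominant seventh; seventh in the bass means third inversion (figured bass 4/2).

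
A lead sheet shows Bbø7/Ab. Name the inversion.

Bbø7/Ab means Bb half-diminished seventh with Ab in the bass. Ab is the seventh of Bb half-diminished seventh (Bb–Db–Fb–Ab), so this is third inversion.

third inversion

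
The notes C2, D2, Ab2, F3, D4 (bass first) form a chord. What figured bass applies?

4/2

The notes C, D, Ab, F stack in thirds as D–F–Ab–C — a D half-diminished seventh chord. The bass C is the seventh, so this is third inversion: figured 4/2.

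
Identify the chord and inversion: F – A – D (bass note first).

D minor, first inversion

Reducing to letter names: F, A, D. These stack in thirds as D–F–A — a D minor triad.
F is the third of D minor; third in the bass means first inversion (figured bass 6).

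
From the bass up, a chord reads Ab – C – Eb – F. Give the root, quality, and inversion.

The pitch classes Ab, C, Eb, F arrange in thirds as F–Ab–C–Eb: an F minor seventh chord.
Ab is the third of F minor seventh; third in the bass means first inversion (figured bass 6/5).

F minor seventh, first inversion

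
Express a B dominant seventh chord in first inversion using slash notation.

B7/D#

First inversion of B dominant seventh has the third (D#) in the bass. As a slash chord: B7/D#.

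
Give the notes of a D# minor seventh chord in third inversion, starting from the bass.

C#, D#, F#, A#

The chord tones are D#–F#–A#–C#. With the seventh (C#) lowest for third inversion: C#, D#, F#, A#.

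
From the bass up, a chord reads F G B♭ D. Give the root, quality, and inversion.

G minor seventh, third inversion

Reducing to letter names: F, G, Bb, D. These stack in thirds as G–Bb–D–F — a G minor seventh chord.
F is the seventh of G minor seventh; seventh in the bass means third inversion (figured bass 4/2).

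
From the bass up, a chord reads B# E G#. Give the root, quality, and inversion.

The distinct note names are B#, E, G#. Stacked in thirds they read E–G#–B#, which is an augmented triad on E.
The lowest note is B#, the fifth of the chord, so this is second inversion (figured bass 6/4).

E augmented, second inversion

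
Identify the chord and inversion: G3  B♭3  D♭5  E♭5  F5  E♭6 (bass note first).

Reducing to letter names: G, Bb, Db, Eb, F. These stack in thirds as Eb–G–Bb–Db–F — an Eb dominant ninth chord.
G is the third of Eb dominant ninth; third in the bass means first inversion.

Eb dominant ninth, first inversion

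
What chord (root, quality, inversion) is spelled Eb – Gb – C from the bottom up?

C diminished, first inversion

Reducing to letter names: Eb, Gb, C. These stack in thirds as C–Eb–Gb — a C diminished triad.
The lowest note is Eb, the third of the chord, so this is first inversion (figured bass 6).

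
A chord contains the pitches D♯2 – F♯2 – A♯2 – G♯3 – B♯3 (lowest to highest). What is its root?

G#

The distinct letter names are D#, F#, A#, G#, B#. Arranged as a stack of thirds they read G#–B#–D#–F#–A#, so G# is the root (a G# dominant ninth chord).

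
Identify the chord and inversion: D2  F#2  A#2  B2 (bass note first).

The pitch classes D, F#, A#, B arrange in thirds as B–D–F#–A#: a B minor-major seventh chord.
D is the third of B minor-major seventh; third in the bass means first inversion (figured bass 6/5).

B minor-major seventh, first inversion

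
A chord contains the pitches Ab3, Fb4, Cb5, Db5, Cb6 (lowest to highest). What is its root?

The distinct letter names are Ab, Fb, Cb, Db. Arranged as a stack of thirds they read Db–Fb–Ab–Cb, so Db is the root (a Db minor seventh chord).

Db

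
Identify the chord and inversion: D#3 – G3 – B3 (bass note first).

G augmented, second inversion

Reducing to letter names: D#, G, B. These stack in thirds as G–B–D# — a G augmented triad.
The lowest note is D#, the fifth of the chord, so this is second inversion (figured bass 6/4).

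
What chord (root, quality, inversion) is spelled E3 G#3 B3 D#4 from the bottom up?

The distinct note names are E, G#, B, D#. Stacked in thirds they read E–G#–B–D#, which is a major seventh chord on E.
The lowest note is E, the root of the chord, so this is root position (figured bass 7).

E major seventh, root position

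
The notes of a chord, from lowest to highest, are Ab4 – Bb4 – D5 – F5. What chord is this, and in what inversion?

The distinct note names are Ab, Bb, D, F. Stacked in thirds they read Bb–D–F–Ab, which is a dominant seventh chord on Bb.
The lowest note is Ab, the seventh of the chord, so this is third inversion (figured bass 4/2).

Bb dominant seventh, third inversion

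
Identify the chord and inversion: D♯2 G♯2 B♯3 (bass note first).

G# major, second inversion

Reducing to letter names: D#, G#, B#. These stack in thirds as G#–B#–D# — a G# major triad.
With the fifth (D#) in the bass, the chord is in second inversion (figured bass 6/4).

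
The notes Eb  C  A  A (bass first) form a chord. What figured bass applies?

6/4

The notes Eb, C, A stack in thirds as A–C–Eb — an A diminished triad. The bass Eb is the fifth, so this is second inversion: figured 6/4.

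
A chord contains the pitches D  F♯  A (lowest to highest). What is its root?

The distinct letter names are D, F#, A. Arranged as a stack of thirds they read D–F#–A, so D is the root (a D major triad).

D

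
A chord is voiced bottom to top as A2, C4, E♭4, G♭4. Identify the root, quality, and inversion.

Reducing to letter names: A, C, Eb, Gb. These stack in thirds as A–C–Eb–Gb — an A diminished seventh chord.
A is the root of A diminished seventh; root in the bass means root position (figured bass 7).

A diminished seventh, root position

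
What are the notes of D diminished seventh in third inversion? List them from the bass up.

Cb, D, F, Ab

Spelling D diminished seventh: D–F–Ab–Cb. In third inversion the seventh is bass, giving Cb, D, F, Ab from the bottom.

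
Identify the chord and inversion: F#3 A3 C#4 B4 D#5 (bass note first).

B dominant ninth, second inversion

The distinct note names are F#, A, C#, B, D#. Stacked in thirds they read B–D#–F#–A–C#, which is a dominant ninth chord on B.
The lowest note is F#, the fifth of the chord, so this is second inversion.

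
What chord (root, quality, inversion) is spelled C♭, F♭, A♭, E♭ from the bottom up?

Fb major seventh, second inversion

The pitch classes Cb, Fb, Ab, Eb arrange in thirds as Fb–Ab–Cb–Eb: an Fb major seventh chord.
With the fifth (Cb) in the bass, the chord is in second inversion (figured bass 4/3).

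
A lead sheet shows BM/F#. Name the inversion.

BM/F# means B major with F# in the bass. F# is the fifth of B major (B–D#–F#), so this is second inversion.

second inversion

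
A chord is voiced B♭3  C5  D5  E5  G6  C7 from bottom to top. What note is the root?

The distinct letter names are Bb, C, D, E, G. Arranged as a stack of thirds they read C–E–G–Bb–D, so C is the root (a C dominant ninth chord).

C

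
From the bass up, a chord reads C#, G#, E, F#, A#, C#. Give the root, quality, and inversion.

F# dominant ninth, second inversion

The pitch classes C#, G#, E, F#, A# arrange in thirds as F#–A#–C#–E–G#: an F# dominant ninth chord.
C# is the fifth of F# dominant ninth; fifth in the bass means second inversion.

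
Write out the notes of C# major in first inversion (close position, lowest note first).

E#, G#, C#

C# major is C#–E#–G#. First inversion puts the third (E#) in the bass, with the remaining tones above: E#, G#, C#.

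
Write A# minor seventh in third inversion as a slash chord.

Third inversion of A# minor seventh has the seventh (G#) in the bass. As a slash chord: A#m7/G#.

A#m7/G#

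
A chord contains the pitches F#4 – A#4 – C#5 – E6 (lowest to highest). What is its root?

F#

The distinct letter names are F#, A#, C#, E. Arranged as a stack of thirds they read F#–A#–C#–E, so F# is the root (an F# dominant seventh chord).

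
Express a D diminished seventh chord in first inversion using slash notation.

First inversion of D diminished seventh has the third (F) in the bass. As a slash chord: Ddim7/F.

Ddim7/F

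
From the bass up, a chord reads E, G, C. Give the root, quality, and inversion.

Reducing to letter names: E, G, C. These stack in thirds as C–E–G — a C major triad.
With the third (E) in the bass, the chord is in first inversion (figured bass 6).

C major, first inversion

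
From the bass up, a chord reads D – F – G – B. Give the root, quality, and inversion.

G dominant seventh, second inversion

Reducing to letter names: D, F, G, B. These stack in thirds as G–B–D–F — a G dominant seventh chord.
The lowest note is D, the fifth of the chord, so this is second inversion (figured bass 4/3).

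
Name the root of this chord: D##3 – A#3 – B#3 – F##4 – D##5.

The distinct letter names are D##, A#, B#, F##. Arranged as a stack of thirds they read B#–D##–F##–A#, so B# is the root (a B# dominant seventh chord).

B#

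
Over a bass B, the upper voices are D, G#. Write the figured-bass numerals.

The notes B, D, G# stack in thirds as G#–B–D — a G# diminished triad. The bass B is the third, so this is first inversion: figured 6.

6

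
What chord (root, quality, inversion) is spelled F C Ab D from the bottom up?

The pitch classes F, C, Ab, D arrange in thirds as D–F–Ab–C: a D half-diminished seventh chord.
With the third (F) in the bass, the chord is in first inversion (figured bass 6/5).

D half-diminished seventh, first inversion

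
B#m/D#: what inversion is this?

first inversion

B#m/D# means B# minor with D# in the bass. D# is the third of B# minor (B#–D#–F##), so this is first inversion.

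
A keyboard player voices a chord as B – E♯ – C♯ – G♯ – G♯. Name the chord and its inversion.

C# dominant seventh, third inversion

Reducing to letter names: B, E#, C#, G#. These stack in thirds as C#–E#–G#–B — a C# dominant seventh chord.
The lowest note is B, the seventh of the chord, so this is third inversion (figured bass 4/2).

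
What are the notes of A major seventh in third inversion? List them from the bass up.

G#, A, C#, E

A major seventh is A–C#–E–G#. Third inversion puts the seventh (G#) in the bass, with the remaining tones above: G#, A, C#, E.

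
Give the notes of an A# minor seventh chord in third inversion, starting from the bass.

G#, A#, C#, E#

The chord tones are A#–C#–E#–G#. With the seventh (G#) lowest for third inversion: G#, A#, C#, E#.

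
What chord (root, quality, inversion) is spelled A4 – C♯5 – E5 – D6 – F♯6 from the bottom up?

Reducing to letter names: A, C#, E, D, F#. These stack in thirds as D–F#–A–C#–E — a D major ninth chord.
With the fifth (A) in the bass, the chord is in second inversion.

D major ninth, second inversion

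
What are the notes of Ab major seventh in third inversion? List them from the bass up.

G, Ab, C, Eb

Spelling Ab major seventh: Ab–C–Eb–G. In third inversion the seventh is bass, giving G, Ab, C, Eb from the bottom.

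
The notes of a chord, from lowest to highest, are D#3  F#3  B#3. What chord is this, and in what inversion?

B# diminished, first inversion

Reducing to letter names: D#, F#, B#. These stack in thirds as B#–D#–F# — a B# diminished triad.
With the third (D#) in the bass, the chord is in first inversion (figured bass 6).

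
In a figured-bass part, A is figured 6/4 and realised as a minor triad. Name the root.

D

The figures 6/4 mean the fifth of the chord is in the bass. If A is the fifth of a minor triad, the root is D (chord tones D–F–A).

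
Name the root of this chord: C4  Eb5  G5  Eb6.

C, Eb, G are the tones of a C minor triad (C–Eb–G), making C the root.

C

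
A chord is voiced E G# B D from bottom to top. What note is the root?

E, G#, B, D are the tones of an E dominant seventh chord (E–G#–B–D), making E the root.

E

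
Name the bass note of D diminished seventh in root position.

The root of D diminished seventh (D–F–Ab–Cb) is D; that is the bass in root position.

D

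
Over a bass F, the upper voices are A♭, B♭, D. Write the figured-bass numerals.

The notes F, Ab, Bb, D stack in thirds as Bb–D–F–Ab — a Bb dominant seventh chord. The bass F is the fifth, so this is second inversion: figured 4/3.

4/3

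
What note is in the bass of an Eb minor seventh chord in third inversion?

The seventh of Eb minor seventh (Eb–Gb–Bb–Db) is Db; that is the bass in third inversion.

Db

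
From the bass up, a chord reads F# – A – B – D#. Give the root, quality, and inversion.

The pitch classes F#, A, B, D# arrange in thirds as B–D#–F#–A: a B dominant seventh chord.
The lowest note is F#, the fifth of the chord, so this is second inversion (figured bass 4/3).

B dominant seventh, second inversion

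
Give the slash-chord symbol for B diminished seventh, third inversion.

Bdim7/Ab

Third inversion of B diminished seventh has the seventh (Ab) in the bass. As a slash chord: Bdim7/Ab.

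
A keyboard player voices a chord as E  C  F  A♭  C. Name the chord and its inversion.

F minor-major seventh, third inversion

Reducing to letter names: E, C, F, Ab. These stack in thirds as F–Ab–C–E — an F minor-major seventh chord.
The lowest note is E, the seventh of the chord, so this is third inversion (figured bass 4/2).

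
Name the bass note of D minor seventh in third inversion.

In third inversion the seventh is lowest. For D minor seventh (D–F–A–C) that is C.

C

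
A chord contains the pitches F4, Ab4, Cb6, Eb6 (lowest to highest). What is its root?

F

Reordering F, Ab, Cb, Eb into stacked thirds gives F–Ab–Cb–Eb; the bottom of that stack, F, is the root.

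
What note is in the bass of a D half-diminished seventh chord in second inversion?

Ab

The fifth of D half-diminished seventh (D–F–Ab–C) is Ab; that is the bass in second inversion.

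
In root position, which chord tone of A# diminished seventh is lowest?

A#

The root of A# diminished seventh (A#–C#–E–G) is A#; that is the bass in root position.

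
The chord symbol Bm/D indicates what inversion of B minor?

Bm/D means B minor with D in the bass. D is the third of B minor (B–D–F#), so this is first inversion.

first inversion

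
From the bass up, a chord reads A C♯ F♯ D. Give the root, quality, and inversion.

D major seventh, second inversion

The pitch classes A, C#, F#, D arrange in thirds as D–F#–A–C#: a D major seventh chord.
With the fifth (A) in the bass, the chord is in second inversion (figured bass 4/3).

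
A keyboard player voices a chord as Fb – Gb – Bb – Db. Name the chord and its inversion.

The pitch classes Fb, Gb, Bb, Db arrange in thirds as Gb–Bb–Db–Fb: a Gb dominant seventh chord.
The lowest note is Fb, the seventh of the chord, so this is third inversion (figured bass 4/2).

Gb dominant seventh, third inversion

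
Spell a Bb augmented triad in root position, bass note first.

Bb augmented is Bb–D–F#. Root position puts the root (Bb) in the bass, with the remaining tones above: Bb, D, F#.

Bb, D, F#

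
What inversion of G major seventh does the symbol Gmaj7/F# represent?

Gmaj7/F# means G major seventh with F# in the bass. F# is the seventh of G major seventh (G–B–D–F#), so this is third inversion.

third inversion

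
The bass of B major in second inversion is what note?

The fifth of B major (B–D#–F#) is F#; that is the bass in second inversion.

F#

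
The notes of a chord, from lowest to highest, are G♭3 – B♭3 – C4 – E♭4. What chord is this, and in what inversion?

Reducing to letter names: Gb, Bb, C, Eb. These stack in thirds as C–Eb–Gb–Bb — a C half-diminished seventh chord.
With the fifth (Gb) in the bass, the chord is in second inversion (figured bass 4/3).

C half-diminished seventh, second inversion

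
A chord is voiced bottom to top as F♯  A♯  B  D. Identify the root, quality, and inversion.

B minor-major seventh, second inversion

Reducing to letter names: F#, A#, B, D. These stack in thirds as B–D–F#–A# — a B minor-major seventh chord.
F# is the fifth of B minor-major seventh; fifth in the bass means second inversion (figured bass 4/3).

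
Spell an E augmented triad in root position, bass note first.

Spelling E augmented: E–G#–B#. In root position the root is bass, giving E, G#, B# from the bottom.

E, G#, B#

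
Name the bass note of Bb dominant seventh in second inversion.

F

Bb dominant seventh is Bb–D–F–Ab. Second inversion places the fifth in the bass: F.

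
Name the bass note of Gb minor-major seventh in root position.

Gb

Gb minor-major seventh is Gb–Bbb–Db–F. Root position places the root in the bass: Gb.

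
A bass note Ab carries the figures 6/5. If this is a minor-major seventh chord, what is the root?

The figures 6/5 mean the third of the chord is in the bass. If Ab is the third of a minor-major seventh chord, the root is F (chord tones F–Ab–C–E).

F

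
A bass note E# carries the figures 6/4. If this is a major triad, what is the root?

The figures 6/4 mean the fifth of the chord is in the bass. If E# is the fifth of a major triad, the root is A# (chord tones A#–C##–E#).

A#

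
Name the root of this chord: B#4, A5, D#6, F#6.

B#

The distinct letter names are B#, A, D#, F#. Arranged as a stack of thirds they read B#–D#–F#–A, so B# is the root (a B# diminished seventh chord).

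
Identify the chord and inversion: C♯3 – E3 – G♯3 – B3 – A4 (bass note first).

A major ninth, first inversion

Reducing to letter names: C#, E, G#, B, A. These stack in thirds as A–C#–E–G#–B — an A major ninth chord.
The lowest note is C#, the third of the chord, so this is first inversion.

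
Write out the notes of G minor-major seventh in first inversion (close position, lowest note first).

G minor-major seventh is G–Bb–D–F#. First inversion puts the third (Bb) in the bass, with the remaining tones above: Bb, D, F#, G.

Bb, D, F#, G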